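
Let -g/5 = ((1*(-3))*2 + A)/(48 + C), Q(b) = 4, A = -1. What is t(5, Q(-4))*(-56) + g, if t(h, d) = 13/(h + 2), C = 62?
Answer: -2281/22 ≈ -103.68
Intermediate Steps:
g = 7/22 (g = -5*((1*(-3))*2 - 1)/(48 + 62) = -5*(-3*2 - 1)/110 = -5*(-6 - 1)/110 = -(-35)/110 = -5*(-7/110) = 7/22 ≈ 0.31818)
t(h, d) = 13/(2 + h)
t(5, Q(-4))*(-56) + g = (13/(2 + 5))*(-56) + 7/22 = (13/7)*(-56) + 7/22 = -104 + 7/22 = -2281/22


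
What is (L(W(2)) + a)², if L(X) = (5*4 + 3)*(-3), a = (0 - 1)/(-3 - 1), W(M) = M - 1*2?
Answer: 75625/16 ≈ 4726.6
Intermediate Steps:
W(M) = -2 + M (W(M) = M - 2 = -2 + M)
a = ¼ (a = -1/(-4) = -1*(-¼) = ¼ ≈ 0.25000)
L(X) = -69 (L(X) = (20 + 3)*(-3) = 23*(-3) = -69)
(L(W(2)) + a)² = (-69 + ¼)² = (-275/4)² = 75625/16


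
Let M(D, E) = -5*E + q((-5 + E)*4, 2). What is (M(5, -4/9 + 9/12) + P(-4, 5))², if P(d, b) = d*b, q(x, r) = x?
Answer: 2105401/1296 ≈ 1624.5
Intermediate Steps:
P(d, b) = b*d
M(D, E) = -20 - E (M(D, E) = -5*E + (-5 + E)*4 = -5*E + (-20 + 4*E) = -20 - E)
(M(5, -4/9 + 9/12) + P(-4, 5))² = ((-20 - (-4/9 + 9/12)) + 5*(-4))² = ((-20 - (-4*⅑ + 9*(1/12))) - 20)² = ((-20 - (-4/9 + ¾)) - 20)² = ((-20 - 1*11/36) - 20)² = ((-20 - 11/36) - 20)² = (-731/36 - 20)² = (-1451/36)² = 2105401/1296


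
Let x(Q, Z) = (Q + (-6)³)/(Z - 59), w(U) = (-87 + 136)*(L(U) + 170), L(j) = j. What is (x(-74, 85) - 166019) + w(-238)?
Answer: -2201708/13 ≈ -1.6936e+5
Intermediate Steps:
w(U) = 8330 + 49*U (w(U) = (-87 + 136)*(U + 170) = 49*(170 + U) = 8330 + 49*U)
x(Q, Z) = (-216 + Q)/(-59 + Z) (x(Q, Z) = (Q - 216)/(-59 + Z) = (-216 + Q)/(-59 + Z))
(x(-74, 85) - 166019) + w(-238) = ((-216 - 74)/(-59 + 85) - 166019) + (8330 + 49*(-238)) = (-290/26 - 166019) + (8330 - 11662) = ((1/26)*(-290) - 166019) - 3332 = (-145/13 - 166019) - 3332 = -2158392/13 - 3332 = -2201708/13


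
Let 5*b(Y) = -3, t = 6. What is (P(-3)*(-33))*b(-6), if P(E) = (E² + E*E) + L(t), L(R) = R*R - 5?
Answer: 4851/5 ≈ 970.20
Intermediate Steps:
b(Y) = -⅗ (b(Y) = (⅕)*(-3) = -⅗)
L(R) = -5 + R² (L(R) = R² - 5 = -5 + R²)
P(E) = 31 + 2*E² (P(E) = (E² + E*E) + (-5 + 6²) = (E² + E²) + (-5 + 36) = 2*E² + 31 = 31 + 2*E²)
(P(-3)*(-33))*b(-6) = ((31 + 2*(-3)²)*(-33))*(-⅗) = ((31 + 2*9)*(-33))*(-⅗) = ((31 + 18)*(-33))*(-⅗) = (49*(-33))*(-⅗) = -1617*(-⅗) = 4851/5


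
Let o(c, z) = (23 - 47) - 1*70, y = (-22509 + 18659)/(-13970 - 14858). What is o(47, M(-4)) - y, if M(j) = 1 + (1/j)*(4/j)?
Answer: -1356841/14414 ≈ -94.134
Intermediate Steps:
y = 1925/14414 (y = -3850/(-28828) = -3850*(-1/28828) = 1925/14414 ≈ 0.13355)
M(j) = 1 + 4/j**2 (M(j) = 1 + (4/j)/j = 1 + 4/j**2)
o(c, z) = -94 (o(c, z) = -24 - 70 = -94)
o(47, M(-4)) - y = -94 - 1*1925/14414 = -94 - 1925/14414 = -1356841/14414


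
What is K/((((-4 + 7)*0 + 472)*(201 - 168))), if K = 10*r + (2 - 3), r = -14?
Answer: -47/5192 ≈ -0.0090524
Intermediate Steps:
K = -141 (K = 10*(-14) + (2 - 3) = -140 - 1 = -141)
K/((((-4 + 7)*0 + 472)*(201 - 168))) = -141*1/((201 - 168)*((-4 + 7)*0 + 472)) = -141*1/(33*(3*0 + 472)) = -141*1/(33*(0 + 472)) = -141/(472*33) = -141/15576 = -141*1/15576 = -47/5192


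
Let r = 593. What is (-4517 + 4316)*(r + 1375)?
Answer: -395568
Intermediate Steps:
(-4517 + 4316)*(r + 1375) = (-4517 + 4316)*(593 + 1375) = -201*1968 = -395568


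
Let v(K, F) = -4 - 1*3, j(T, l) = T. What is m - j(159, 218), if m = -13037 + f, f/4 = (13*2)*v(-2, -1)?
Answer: -13924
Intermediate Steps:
v(K, F) = -7 (v(K, F) = -4 - 3 = -7)
f = -728 (f = 4*((13*2)*(-7)) = 4*(26*(-7)) = 4*(-182) = -728)
m = -13765 (m = -13037 - 728 = -13765)
m - j(159, 218) = -13765 - 1*159 = -13765 - 159 = -13924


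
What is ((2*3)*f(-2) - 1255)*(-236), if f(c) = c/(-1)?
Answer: 293348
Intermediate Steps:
f(c) = -c (f(c) = c*(-1) = -c)
((2*3)*f(-2) - 1255)*(-236) = ((2*3)*(-1*(-2)) - 1255)*(-236) = (6*2 - 1255)*(-236) = (12 - 1255)*(-236) = -1243*(-236) = 293348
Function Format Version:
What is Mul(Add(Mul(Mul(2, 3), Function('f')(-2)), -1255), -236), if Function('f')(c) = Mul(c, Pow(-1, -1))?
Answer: 293348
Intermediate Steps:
Function('f')(c) = Mul(-1, c) (Function('f')(c) = Mul(c, -1) = Mul(-1, c))
Mul(Add(Mul(Mul(2, 3), Function('f')(-2)), -1255), -236) = Mul(Add(Mul(Mul(2, 3), Mul(-1, -2)), -1255), -236) = Mul(Add(Mul(6, 2), -1255), -236) = Mul(Add(12, -1255), -236) = Mul(-1243, -236) = 293348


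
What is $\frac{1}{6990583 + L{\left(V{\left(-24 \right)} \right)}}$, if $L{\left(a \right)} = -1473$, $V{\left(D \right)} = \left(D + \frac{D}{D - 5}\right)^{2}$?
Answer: $\frac{1}{6989110} \approx 1.4308 \cdot 10^{-7}$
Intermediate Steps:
$V{\left(D \right)} = \left(D + \frac{D}{-5 + D}\right)^{2}$
$\frac{1}{6990583 + L{\left(V{\left(-24 \right)} \right)}} = \frac{1}{6990583 - 1473} = \frac{1}{6989110}$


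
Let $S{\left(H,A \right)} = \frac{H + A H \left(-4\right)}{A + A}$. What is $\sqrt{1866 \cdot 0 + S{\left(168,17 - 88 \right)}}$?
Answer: $\frac{6 i \sqrt{47215}}{71} \approx 18.363 i$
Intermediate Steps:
$S{\left(H,A \right)} = \frac{H - 4 A H}{2 A}$
$\sqrt{1866 \cdot 0 + S{\left(168,17 - 88 \right)}} = \sqrt{1866 \cdot 0 + \left(\left(-2\right) 168 + \frac{1}{2} \cdot 168 \frac{1}{17 - 88}\right)} = \sqrt{0 - \left(336 - \frac{84}{17 - 88}\right)} = \sqrt{0 - \left(336 - \frac{84}{-71}\right)} = \sqrt{0 - \left(336 - - \frac{84}{71}\right)} = \sqrt{0 - \frac{23940}{71}} = \sqrt{- \frac{23940}{71}} = \frac{6 i \sqrt{47215}}{71}$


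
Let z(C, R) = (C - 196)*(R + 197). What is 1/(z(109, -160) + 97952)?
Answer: 1/94733 ≈ 1.0556e-5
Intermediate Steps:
z(C, R) = (-196 + C)*(197 + R)
1/(z(109, -160) + 97952) = 1/((-38612 - 196*(-160) + 197*109 + 109*(-160)) + 97952) = 1/((-38612 + 31360 + 21473 - 17440) + 97952) = 1/(-3219 + 97952) = 1/94733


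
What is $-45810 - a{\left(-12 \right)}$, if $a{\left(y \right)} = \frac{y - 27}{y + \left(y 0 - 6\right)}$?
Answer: $- \frac{274873}{6} \approx -45812.0$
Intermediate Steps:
$a{\left(y \right)} = \frac{-27 + y}{-6 + y}$ ($a{\left(y \right)} = \frac{-27 + y}{y + \left(0 - 6\right)} = \frac{-27 + y}{y - 6} = \frac{-27 + y}{-6 + y}$)
$-45810 - a{\left(-12 \right)} = -45810 - \frac{-27 - 12}{-6 - 12} = -45810 - \frac{1}{-18} \left(-39\right) = -45810 - \left(- \frac{1}{18}\right) \left(-39\right) = -45810 - \frac{13}{6} = - \frac{274873}{6}$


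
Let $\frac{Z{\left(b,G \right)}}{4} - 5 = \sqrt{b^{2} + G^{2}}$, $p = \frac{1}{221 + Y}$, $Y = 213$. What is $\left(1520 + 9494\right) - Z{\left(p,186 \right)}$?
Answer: $10994 - \frac{2 \sqrt{6516364177}}{217} \approx 10250.0$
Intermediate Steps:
$p = \frac{1}{434}$ ($p = \frac{1}{221 + 213} = \frac{1}{434} \approx 0.0023041$)
$Z{\left(b,G \right)} = 20 + 4 \sqrt{G^{2} + b^{2}}$ ($Z{\left(b,G \right)} = 20 + 4 \sqrt{b^{2} + G^{2}} = 20 + 4 \sqrt{G^{2} + b^{2}}$)
$\left(1520 + 9494\right) - Z{\left(p,186 \right)} = \left(1520 + 9494\right) - \left(20 + 4 \sqrt{186^{2} + \left(\frac{1}{434}\right)^{2}}\right) = 11014 - \left(20 + 4 \sqrt{34596 + \frac{1}{188356}}\right) = 11014 - \left(20 + 4 \sqrt{\frac{6516364177}{188356}}\right) = 11014 - \left(20 + 4 \frac{\sqrt{6516364177}}{434}\right) = 11014 - \left(20 + \frac{2 \sqrt{6516364177}}{217}\right) = 10994 - \frac{2 \sqrt{6516364177}}{217}$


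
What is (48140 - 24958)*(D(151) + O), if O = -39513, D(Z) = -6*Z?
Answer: -936993258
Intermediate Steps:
(48140 - 24958)*(D(151) + O) = (48140 - 24958)*(-6*151 - 39513) = 23182*(-906 - 39513) = 23182*(-40419) = -936993258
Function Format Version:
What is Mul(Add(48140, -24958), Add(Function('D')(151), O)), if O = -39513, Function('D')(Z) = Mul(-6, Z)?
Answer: -936993258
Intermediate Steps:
Mul(Add(48140, -24958), Add(Function('D')(151), O)) = Mul(Add(48140, -24958), Add(Mul(-6, 151), -39513)) = Mul(23182, Add(-906, -39513)) = Mul(23182, -40419) = -936993258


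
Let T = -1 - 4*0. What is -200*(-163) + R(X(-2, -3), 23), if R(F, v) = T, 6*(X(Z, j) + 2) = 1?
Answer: 32599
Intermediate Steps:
X(Z, j) = -11/6 (X(Z, j) = -2 + (1/6)*1 = -2 + 1/6 = -11/6)
T = -1 (T = -1 + 0 = -1)
R(F, v) = -1
-200*(-163) + R(X(-2, -3), 23) = -200*(-163) - 1 = 32600 - 1 = 32599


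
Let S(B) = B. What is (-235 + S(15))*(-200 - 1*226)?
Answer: 93720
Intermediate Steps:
(-235 + S(15))*(-200 - 1*226) = (-235 + 15)*(-200 - 1*226) = -220*(-200 - 226) = -220*(-426) = 93720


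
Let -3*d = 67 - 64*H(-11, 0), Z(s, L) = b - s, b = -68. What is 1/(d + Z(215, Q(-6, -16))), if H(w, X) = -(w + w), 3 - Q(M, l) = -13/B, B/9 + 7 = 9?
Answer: 1/164 ≈ 0.0060976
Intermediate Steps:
B = 18 (B = -63 + 9*9 = -63 + 81 = 18)
Q(M, l) = 67/18 (Q(M, l) = 3 - (-13)/18 = 3 - 1*(-13/18) = 3 + 13/18 = 67/18)
Z(s, L) = -68 - s
H(w, X) = -2*w
d = 447 (d = -(67 - (-128)*(-11))/3 = -(67 - 64*22)/3 = -(67 - 1408)/3 = -1/3*(-1341) = 447)
1/(d + Z(215, Q(-6, -16))) = 1/(447 + (-68 - 1*215)) = 1/(447 + (-68 - 215)) = 1/(447 - 283) = 1/164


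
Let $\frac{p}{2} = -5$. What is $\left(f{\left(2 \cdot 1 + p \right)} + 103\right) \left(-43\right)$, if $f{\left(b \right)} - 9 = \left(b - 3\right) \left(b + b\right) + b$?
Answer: $-12040$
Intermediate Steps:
$p = -10$ ($p = 2 \left(-5\right) = -10$)
$f{\left(b \right)} = 9 + b + 2 b \left(-3 + b\right)$ ($f{\left(b \right)} = 9 + \left(\left(b - 3\right) \left(b + b\right) + b\right) = 9 + \left(\left(-3 + b\right) 2 b + b\right) = 9 + \left(2 b \left(-3 + b\right) + b\right) = 9 + \left(b + 2 b \left(-3 + b\right)\right) = 9 + b + 2 b \left(-3 + b\right)$)
$\left(f{\left(2 \cdot 1 + p \right)} + 103\right) \left(-43\right) = \left(\left(9 - 5 \left(2 \cdot 1 - 10\right) + 2 \left(2 \cdot 1 - 10\right)^{2}\right) + 103\right) \left(-43\right) = \left(\left(9 - 5 \left(2 - 10\right) + 2 \left(2 - 10\right)^{2}\right) + 103\right) \left(-43\right) = \left(\left(9 - -40 + 2 \left(-8\right)^{2}\right) + 103\right) \left(-43\right) = \left(\left(9 + 40 + 2 \cdot 64\right) + 103\right) \left(-43\right) = \left(\left(9 + 40 + 128\right) + 103\right) \left(-43\right) = \left(177 + 103\right) \left(-43\right) = 280 \left(-43\right) = -12040$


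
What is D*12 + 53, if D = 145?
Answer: 1793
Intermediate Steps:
D*12 + 53 = 145*12 + 53 = 1740 + 53 = 1793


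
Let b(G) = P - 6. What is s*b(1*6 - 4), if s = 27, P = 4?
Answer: -54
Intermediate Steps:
b(G) = -2 (b(G) = 4 - 6 = -2)
s*b(1*6 - 4) = 27*(-2) = -54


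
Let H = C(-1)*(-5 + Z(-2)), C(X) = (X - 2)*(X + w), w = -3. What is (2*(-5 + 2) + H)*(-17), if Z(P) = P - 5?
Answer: 2550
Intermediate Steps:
C(X) = (-3 + X)*(-2 + X) (C(X) = (X - 2)*(X - 3) = (-2 + X)*(-3 + X) = (-3 + X)*(-2 + X))
Z(P) = -5 + P
H = -144 (H = (6 + (-1)**2 - 5*(-1))*(-5 + (-5 - 2)) = (6 + 1 + 5)*(-5 - 7) = 12*(-12) = -144)
(2*(-5 + 2) + H)*(-17) = (2*(-5 + 2) - 144)*(-17) = (2*(-3) - 144)*(-17) = (-6 - 144)*(-17) = -150*(-17) = 2550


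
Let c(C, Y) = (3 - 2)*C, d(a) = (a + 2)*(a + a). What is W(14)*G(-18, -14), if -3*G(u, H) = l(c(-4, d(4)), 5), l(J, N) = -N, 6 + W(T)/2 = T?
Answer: 80/3 ≈ 26.667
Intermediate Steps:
d(a) = 2*a*(2 + a) (d(a) = (2 + a)*(2*a) = 2*a*(2 + a))
W(T) = -12 + 2*T
c(C, Y) = C (c(C, Y) = 1*C = C)
G(u, H) = 5/3 (G(u, H) = -(-1)*5/3 = -⅓*(-5) = 5/3)
W(14)*G(-18, -14) = (-12 + 2*14)*(5/3) = (-12 + 28)*(5/3) = 16*(5/3) = 80/3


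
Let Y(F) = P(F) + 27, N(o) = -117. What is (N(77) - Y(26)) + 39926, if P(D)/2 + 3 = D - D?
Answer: 39788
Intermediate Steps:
P(D) = -6 (P(D) = -6 + 2*(D - D) = -6 + 2*0 = -6 + 0 = -6)
Y(F) = 21 (Y(F) = -6 + 27 = 21)
(N(77) - Y(26)) + 39926 = (-117 - 1*21) + 39926 = (-117 - 21) + 39926 = -138 + 39926 = 39788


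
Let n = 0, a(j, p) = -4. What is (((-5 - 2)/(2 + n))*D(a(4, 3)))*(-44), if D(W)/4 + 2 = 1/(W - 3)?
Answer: -1320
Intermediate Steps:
D(W) = -8 + 4/(-3 + W) (D(W) = -8 + 4/(W - 3) = -8 + 4/(-3 + W))
(((-5 - 2)/(2 + n))*D(a(4, 3)))*(-44) = (((-5 - 2)/(2 + 0))*(4*(7 - 2*(-4))/(-3 - 4)))*(-44) = ((-7/2)*(4*(7 + 8)/(-7)))*(-44) = ((-7*½)*(4*(-⅐)*15))*(-44) = -7/2*(-60/7)*(-44) = 30*(-44) = -1320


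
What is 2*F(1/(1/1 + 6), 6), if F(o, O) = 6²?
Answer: 72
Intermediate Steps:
F(o, O) = 36
2*F(1/(1/1 + 6), 6) = 2*36 = 72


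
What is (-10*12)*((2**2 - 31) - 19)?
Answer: 5520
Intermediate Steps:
(-10*12)*((2**2 - 31) - 19) = -120*((4 - 31) - 19) = -120*(-27 - 19) = -120*(-46) = 5520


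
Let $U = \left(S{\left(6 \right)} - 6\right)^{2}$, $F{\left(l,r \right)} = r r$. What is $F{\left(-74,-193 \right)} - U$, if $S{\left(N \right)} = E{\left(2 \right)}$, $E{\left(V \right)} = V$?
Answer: $37233$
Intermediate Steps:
$S{\left(N \right)} = 2$
$F{\left(l,r \right)} = r^{2}$
$U = 16$ ($U = \left(2 - 6\right)^{2} = \left(-4\right)^{2} = 16$)
$F{\left(-74,-193 \right)} - U = \left(-193\right)^{2} - 16 = 37249 - 16 = 37233$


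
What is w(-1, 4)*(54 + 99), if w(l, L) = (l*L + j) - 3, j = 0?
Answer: -1071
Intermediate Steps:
w(l, L) = -3 + L*l (w(l, L) = (l*L + 0) - 3 = (L*l + 0) - 3 = L*l - 3 = -3 + L*l)
w(-1, 4)*(54 + 99) = (-3 + 4*(-1))*(54 + 99) = (-3 - 4)*153 = -7*153 = -1071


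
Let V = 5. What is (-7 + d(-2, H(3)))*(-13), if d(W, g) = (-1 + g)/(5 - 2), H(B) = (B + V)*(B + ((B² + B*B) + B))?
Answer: -2210/3 ≈ -736.67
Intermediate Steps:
H(B) = (5 + B)*(2*B + 2*B²) (H(B) = (B + 5)*(B + ((B² + B*B) + B)) = (5 + B)*(B + ((B² + B²) + B)) = (5 + B)*(B + (2*B² + B)) = (5 + B)*(B + (B + 2*B²)) = (5 + B)*(2*B + 2*B²))
d(W, g) = -⅓ + g/3 (d(W, g) = (-1 + g)/3 = (-1 + g)*(⅓) = -⅓ + g/3)
(-7 + d(-2, H(3)))*(-13) = (-7 + (-⅓ + (2*3*(5 + 3² + 6*3))/3))*(-13) = (-7 + (-⅓ + (2*3*(5 + 9 + 18))/3))*(-13) = (-7 + (-⅓ + (2*3*32)/3))*(-13) = (-7 + (-⅓ + (⅓)*192))*(-13) = (-7 + (-⅓ + 64))*(-13) = (-7 + 191/3)*(-13) = (170/3)*(-13) = -2210/3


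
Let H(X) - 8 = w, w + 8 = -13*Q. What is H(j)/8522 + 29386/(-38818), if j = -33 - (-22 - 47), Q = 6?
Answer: -63363824/82701749 ≈ -0.76617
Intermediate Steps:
w = -86 (w = -8 - 13*6 = -8 - 78 = -86)
j = 36 (j = -33 - 1*(-69) = -33 + 69 = 36)
H(X) = -78 (H(X) = 8 - 86 = -78)
H(j)/8522 + 29386/(-38818) = -78/8522 + 29386/(-38818) = -78*1/8522 + 29386*(-1/38818) = -39/4261 - 14693/19409 = -63363824/82701749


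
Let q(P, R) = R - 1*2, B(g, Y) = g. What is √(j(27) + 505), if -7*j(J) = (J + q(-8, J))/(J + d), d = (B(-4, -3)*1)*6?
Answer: √221613/21 ≈ 22.417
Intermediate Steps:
q(P, R) = -2 + R (q(P, R) = R - 2 = -2 + R)
d = -24 (d = -4*1*6 = -4*6 = -24)
j(J) = -(-2 + 2*J)/(7*(-24 + J)) (j(J) = -(J + (-2 + J))/(7*(J - 24)) = -(-2 + 2*J)/(7*(-24 + J)))
√(j(27) + 505) = √(2*(1 - 1*27)/(7*(-24 + 27)) + 505) = √((2/7)*(1 - 27)/3 + 505) = √((2/7)*(⅓)*(-26) + 505) = √(-52/21 + 505) = √(10553/21) = √221613/21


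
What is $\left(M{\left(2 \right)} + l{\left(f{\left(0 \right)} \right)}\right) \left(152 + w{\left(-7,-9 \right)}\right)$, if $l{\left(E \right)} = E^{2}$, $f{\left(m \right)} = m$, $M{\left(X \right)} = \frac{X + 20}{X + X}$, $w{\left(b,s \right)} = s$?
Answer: $\frac{1573}{2} \approx 786.5$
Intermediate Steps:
$M{\left(X \right)} = \frac{20 + X}{2 X}$
$\left(M{\left(2 \right)} + l{\left(f{\left(0 \right)} \right)}\right) \left(152 + w{\left(-7,-9 \right)}\right) = \left(\frac{20 + 2}{2 \cdot 2} + 0^{2}\right) \left(152 - 9\right) = \left(\frac{1}{2} \cdot \frac{1}{2} \cdot 22 + 0\right) 143 = \left(\frac{11}{2} + 0\right) 143 = \frac{11}{2} \cdot 143 = \frac{1573}{2}$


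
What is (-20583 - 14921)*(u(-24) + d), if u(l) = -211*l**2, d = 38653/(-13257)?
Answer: 57205514843120/13257 ≈ 4.3151e+9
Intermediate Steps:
d = -38653/13257 (d = 38653*(-1/13257) = -38653/13257 ≈ -2.9157)
(-20583 - 14921)*(u(-24) + d) = (-20583 - 14921)*(-211*(-24)**2 - 38653/13257) = -35504*(-211*576 - 38653/13257) = -35504*(-121536 - 38653/13257) = -35504*(-1611241405/13257) = 57205514843120/13257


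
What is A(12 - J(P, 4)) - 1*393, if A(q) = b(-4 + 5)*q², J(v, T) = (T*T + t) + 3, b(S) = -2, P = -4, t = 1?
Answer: -521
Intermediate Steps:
J(v, T) = 4 + T² (J(v, T) = (T*T + 1) + 3 = (T² + 1) + 3 = (1 + T²) + 3 = 4 + T²)
A(q) = -2*q²
A(12 - J(P, 4)) - 1*393 = -2*(12 - (4 + 4²))² - 1*393 = -2*(12 - (4 + 16))² - 393 = -2*(12 - 1*20)² - 393 = -2*(12 - 20)² - 393 = -2*(-8)² - 393 = -2*64 - 393 = -128 - 393 = -521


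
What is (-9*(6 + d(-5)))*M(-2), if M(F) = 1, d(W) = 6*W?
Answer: 216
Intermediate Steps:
(-9*(6 + d(-5)))*M(-2) = -9*(6 + 6*(-5))*1 = -9*(6 - 30)*1 = -9*(-24)*1 = 216*1 = 216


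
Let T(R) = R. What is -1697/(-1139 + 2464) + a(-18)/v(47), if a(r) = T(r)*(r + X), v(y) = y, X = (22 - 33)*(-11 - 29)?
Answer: -10144459/62275 ≈ -162.90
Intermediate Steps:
X = 440 (X = -11*(-40) = 440)
a(r) = r*(440 + r) (a(r) = r*(r + 440) = r*(440 + r))
-1697/(-1139 + 2464) + a(-18)/v(47) = -1697/(-1139 + 2464) - 18*(440 - 18)/47 = -1697/1325 - 18*422*(1/47) = -1697*1/1325 - 7596*1/47 = -1697/1325 - 7596/47 = -10144459/62275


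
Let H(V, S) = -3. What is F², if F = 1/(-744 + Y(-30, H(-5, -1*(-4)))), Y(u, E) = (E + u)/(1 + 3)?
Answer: 16/9054081 ≈ 1.7672e-6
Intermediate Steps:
Y(u, E) = E/4 + u/4 (Y(u, E) = (E + u)/4 = (E + u)*(¼) = E/4 + u/4)
F = -4/3009 (F = 1/(-744 + ((¼)*(-3) + (¼)*(-30))) = 1/(-744 + (-¾ - 15/2)) = 1/(-744 - 33/4) = 1/(-3009/4) = -4/3009 ≈ -0.0013293)
F² = (-4/3009)² = 16/9054081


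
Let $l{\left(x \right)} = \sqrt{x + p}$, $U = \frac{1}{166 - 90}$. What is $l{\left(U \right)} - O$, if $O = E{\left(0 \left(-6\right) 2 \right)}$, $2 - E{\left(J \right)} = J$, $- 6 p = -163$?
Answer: $-2 + \frac{\sqrt{353229}}{114} \approx 3.2134$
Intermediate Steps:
$p = \frac{163}{6}$ ($p = \left(- \frac{1}{6}\right) \left(-163\right) = \frac{163}{6} \approx 27.167$)
$U = \frac{1}{76} \approx 0.013158$
$E{\left(J \right)} = 2 - J$
$O = 2$ ($O = 2 - 0 \left(-6\right) 2 = 2 - 0 \cdot 2 = 2 - 0 = 2 + 0 = 2$)
$l{\left(x \right)} = \sqrt{\frac{163}{6} + x}$ ($l{\left(x \right)} = \sqrt{x + \frac{163}{6}} = \sqrt{\frac{163}{6} + x}$)
$l{\left(U \right)} - O = \frac{\sqrt{978 + 36 \cdot \frac{1}{76}}}{6} - 2 = \frac{\sqrt{978 + \frac{9}{19}}}{6} - 2 = \frac{\sqrt{\frac{18591}{19}}}{6} - 2 = \frac{\frac{1}{19} \sqrt{353229}}{6} - 2 = \frac{\sqrt{353229}}{114} - 2 = -2 + \frac{\sqrt{353229}}{114}$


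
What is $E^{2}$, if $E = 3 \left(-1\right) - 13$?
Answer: $256$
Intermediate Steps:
$E = -16$ ($E = -3 - 13 = -16$)
$E^{2} = \left(-16\right)^{2} = 256$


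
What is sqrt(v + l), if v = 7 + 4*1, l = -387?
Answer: 2*I*sqrt(94) ≈ 19.391*I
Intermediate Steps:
v = 11 (v = 7 + 4 = 11)
sqrt(v + l) = sqrt(11 - 387) = sqrt(-376) = 2*I*sqrt(94)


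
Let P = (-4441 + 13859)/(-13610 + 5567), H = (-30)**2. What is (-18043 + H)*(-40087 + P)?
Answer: 789629010391/1149 ≈ 6.8723e+8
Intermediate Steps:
H = 900
P = -9418/8043 (P = 9418/(-8043) = 9418*(-1/8043) = -9418/8043 ≈ -1.1710)
(-18043 + H)*(-40087 + P) = (-18043 + 900)*(-40087 - 9418/8043) = -17143*(-322429159/8043) = 789629010391/1149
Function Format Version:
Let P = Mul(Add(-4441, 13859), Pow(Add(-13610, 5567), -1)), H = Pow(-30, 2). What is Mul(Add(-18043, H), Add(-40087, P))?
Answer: Rational(789629010391, 1149) ≈ 6.8723e+8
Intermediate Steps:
H = 900
P = Rational(-9418, 8043) (P = Mul(9418, Pow(-8043, -1)) = Mul(9418, Rational(-1, 8043)) = Rational(-9418, 8043) ≈ -1.1710)
Mul(Add(-18043, H), Add(-40087, P)) = Mul(Add(-18043, 900), Add(-40087, Rational(-9418, 8043))) = Mul(-17143, Rational(-322429159, 8043)) = Rational(789629010391, 1149)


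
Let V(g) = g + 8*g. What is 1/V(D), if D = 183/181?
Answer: 181/1647 ≈ 0.10990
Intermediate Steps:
D = 183/181 (D = 183*(1/181) = 183/181 ≈ 1.0110)
V(g) = 9*g
1/V(D) = 1/(9*(183/181)) = 1/(1647/181) = 181/1647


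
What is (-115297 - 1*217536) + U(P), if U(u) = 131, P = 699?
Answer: -332702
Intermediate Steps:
(-115297 - 1*217536) + U(P) = (-115297 - 1*217536) + 131 = (-115297 - 217536) + 131 = -332833 + 131 = -332702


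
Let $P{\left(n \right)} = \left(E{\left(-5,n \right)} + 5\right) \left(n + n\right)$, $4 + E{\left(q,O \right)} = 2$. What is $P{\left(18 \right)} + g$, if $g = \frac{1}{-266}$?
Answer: $\frac{28727}{266} \approx 108.0$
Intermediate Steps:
$E{\left(q,O \right)} = -2$ ($E{\left(q,O \right)} = -4 + 2 = -2$)
$g = - \frac{1}{266} \approx -0.0037594$
$P{\left(n \right)} = 6 n$ ($P{\left(n \right)} = \left(-2 + 5\right) \left(n + n\right) = 3 \cdot 2 n = 6 n$)
$P{\left(18 \right)} + g = 6 \cdot 18 - \frac{1}{266} = 108 - \frac{1}{266} = \frac{28727}{266}$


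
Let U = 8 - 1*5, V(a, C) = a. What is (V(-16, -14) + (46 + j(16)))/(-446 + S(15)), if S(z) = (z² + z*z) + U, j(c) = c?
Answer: 46/7 ≈ 6.5714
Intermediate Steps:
U = 3 (U = 8 - 5 = 3)
S(z) = 3 + 2*z² (S(z) = (z² + z*z) + 3 = (z² + z²) + 3 = 2*z² + 3 = 3 + 2*z²)
(V(-16, -14) + (46 + j(16)))/(-446 + S(15)) = (-16 + (46 + 16))/(-446 + (3 + 2*15²)) = (-16 + 62)/(-446 + (3 + 2*225)) = 46/(-446 + (3 + 450)) = 46/(-446 + 453) = 46/7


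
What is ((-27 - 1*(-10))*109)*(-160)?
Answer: 296480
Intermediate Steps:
((-27 - 1*(-10))*109)*(-160) = ((-27 + 10)*109)*(-160) = -17*109*(-160) = -1853*(-160) = 296480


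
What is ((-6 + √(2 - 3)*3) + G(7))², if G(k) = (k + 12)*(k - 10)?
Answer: 3960 - 378*I ≈ 3960.0 - 378.0*I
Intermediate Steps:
G(k) = (-10 + k)*(12 + k) (G(k) = (12 + k)*(-10 + k) = (-10 + k)*(12 + k))
((-6 + √(2 - 3)*3) + G(7))² = ((-6 + √(2 - 3)*3) + (-120 + 7² + 2*7))² = ((-6 + √(-1)*3) + (-120 + 49 + 14))² = ((-6 + I*3) - 57)² = ((-6 + 3*I) - 57)² = (-63 + 3*I)²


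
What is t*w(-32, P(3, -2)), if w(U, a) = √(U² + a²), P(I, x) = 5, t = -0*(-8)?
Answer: 0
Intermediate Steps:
t = 0 (t = -1*0 = 0)
t*w(-32, P(3, -2)) = 0*√((-32)² + 5²) = 0*√(1024 + 25) = 0*√1049 = 0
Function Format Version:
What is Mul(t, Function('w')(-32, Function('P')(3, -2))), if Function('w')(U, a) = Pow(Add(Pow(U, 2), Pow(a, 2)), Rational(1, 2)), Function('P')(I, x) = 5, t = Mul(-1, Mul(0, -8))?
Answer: 0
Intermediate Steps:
t = 0 (t = Mul(-1, 0) = 0)
Mul(t, Function('w')(-32, Function('P')(3, -2))) = Mul(0, Pow(Add(Pow(-32, 2), Pow(5, 2)), Rational(1, 2))) = Mul(0, Pow(Add(1024, 25), Rational(1, 2))) = Mul(0, Pow(1049, Rational(1, 2))) = 0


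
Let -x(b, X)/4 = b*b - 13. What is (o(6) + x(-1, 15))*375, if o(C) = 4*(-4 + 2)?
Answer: 15000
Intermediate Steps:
x(b, X) = 52 - 4*b**2 (x(b, X) = -4*(b*b - 13) = -4*(b**2 - 13) = -4*(-13 + b**2) = 52 - 4*b**2)
o(C) = -8 (o(C) = 4*(-2) = -8)
(o(6) + x(-1, 15))*375 = (-8 + (52 - 4*(-1)**2))*375 = (-8 + (52 - 4*1))*375 = (-8 + (52 - 4))*375 = (-8 + 48)*375 = 40*375 = 15000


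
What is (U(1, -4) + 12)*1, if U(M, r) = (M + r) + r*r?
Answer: 25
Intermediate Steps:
U(M, r) = M + r + r² (U(M, r) = (M + r) + r² = M + r + r²)
(U(1, -4) + 12)*1 = ((1 - 4 + (-4)²) + 12)*1 = ((1 - 4 + 16) + 12)*1 = (13 + 12)*1 = 25*1 = 25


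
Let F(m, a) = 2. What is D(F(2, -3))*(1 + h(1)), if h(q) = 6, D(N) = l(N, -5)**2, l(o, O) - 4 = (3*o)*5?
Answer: 8092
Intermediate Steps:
l(o, O) = 4 + 15*o (l(o, O) = 4 + (3*o)*5 = 4 + 15*o)
D(N) = (4 + 15*N)**2
D(F(2, -3))*(1 + h(1)) = (4 + 15*2)**2*(1 + 6) = (4 + 30)**2*7 = 34**2*7 = 1156*7 = 8092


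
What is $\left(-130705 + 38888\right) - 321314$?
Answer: $-413131$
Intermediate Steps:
$\left(-130705 + 38888\right) - 321314 = -91817 - 321314 = -413131$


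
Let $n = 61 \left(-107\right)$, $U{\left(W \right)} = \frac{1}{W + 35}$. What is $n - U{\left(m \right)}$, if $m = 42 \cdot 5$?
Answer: $- \frac{1599116}{245} \approx -6527.0$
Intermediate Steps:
$m = 210$
$U{\left(W \right)} = \frac{1}{35 + W}$
$n = -6527$
$n - U{\left(m \right)} = -6527 - \frac{1}{35 + 210} = -6527 - \frac{1}{245} = - \frac{1599116}{245}$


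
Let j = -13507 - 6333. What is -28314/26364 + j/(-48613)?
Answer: -10940599/16431194 ≈ -0.66584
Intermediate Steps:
j = -19840
-28314/26364 + j/(-48613) = -28314/26364 - 19840/(-48613) = -28314*1/26364 - 19840*(-1/48613) = -363/338 + 19840/48613 = -10940599/16431194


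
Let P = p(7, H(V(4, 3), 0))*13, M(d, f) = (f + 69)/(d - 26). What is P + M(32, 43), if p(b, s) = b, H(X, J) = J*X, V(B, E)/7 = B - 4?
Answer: 329/3 ≈ 109.67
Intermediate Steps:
V(B, E) = -28 + 7*B (V(B, E) = 7*(B - 4) = 7*(-4 + B) = -28 + 7*B)
M(d, f) = (69 + f)/(-26 + d)
P = 91 (P = 7*13 = 91)
P + M(32, 43) = 91 + (69 + 43)/(-26 + 32) = 91 + 112/6 = 91 + (⅙)*112 = 91 + 56/3 = 329/3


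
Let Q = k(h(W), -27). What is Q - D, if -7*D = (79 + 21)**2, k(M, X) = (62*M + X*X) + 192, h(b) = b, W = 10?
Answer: 20787/7 ≈ 2969.6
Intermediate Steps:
k(M, X) = 192 + X**2 + 62*M (k(M, X) = (62*M + X**2) + 192 = (X**2 + 62*M) + 192 = 192 + X**2 + 62*M)
D = -10000/7 (D = -(79 + 21)**2/7 = -1/7*100**2 = -1/7*10000 = -10000/7 ≈ -1428.6)
Q = 1541 (Q = 192 + (-27)**2 + 62*10 = 192 + 729 + 620 = 1541)
Q - D = 1541 - 1*(-10000/7) = 1541 + 10000/7 = 20787/7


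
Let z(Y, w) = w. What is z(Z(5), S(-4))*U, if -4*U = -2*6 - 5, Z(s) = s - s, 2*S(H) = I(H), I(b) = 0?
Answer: 0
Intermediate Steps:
S(H) = 0 (S(H) = (½)*0 = 0)
Z(s) = 0
U = 17/4 (U = -(-2*6 - 5)/4 = -(-12 - 5)/4 = -¼*(-17) = 17/4 ≈ 4.2500)
z(Z(5), S(-4))*U = 0*(17/4) = 0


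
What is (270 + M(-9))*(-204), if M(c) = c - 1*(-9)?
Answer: -55080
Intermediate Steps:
M(c) = 9 + c (M(c) = c + 9 = 9 + c)
(270 + M(-9))*(-204) = (270 + (9 - 9))*(-204) = (270 + 0)*(-204) = 270*(-204) = -55080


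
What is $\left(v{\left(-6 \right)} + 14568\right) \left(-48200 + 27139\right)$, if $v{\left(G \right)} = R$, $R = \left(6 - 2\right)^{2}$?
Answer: $-307153624$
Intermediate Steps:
$R = 16$ ($R = 4^{2} = 16$)
$v{\left(G \right)} = 16$
$\left(v{\left(-6 \right)} + 14568\right) \left(-48200 + 27139\right) = \left(16 + 14568\right) \left(-48200 + 27139\right) = 14584 \left(-21061\right) = -307153624$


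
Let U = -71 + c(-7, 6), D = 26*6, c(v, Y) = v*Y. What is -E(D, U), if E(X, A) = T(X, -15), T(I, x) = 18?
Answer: -18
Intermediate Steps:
c(v, Y) = Y*v
D = 156
U = -113 (U = -71 + 6*(-7) = -71 - 42 = -113)
E(X, A) = 18
-E(D, U) = -1*18 = -18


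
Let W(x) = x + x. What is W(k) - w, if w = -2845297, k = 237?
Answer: 2845771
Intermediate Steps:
W(x) = 2*x
W(k) - w = 2*237 - 1*(-2845297) = 474 + 2845297 = 2845771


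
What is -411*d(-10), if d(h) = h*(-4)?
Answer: -16440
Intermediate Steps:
d(h) = -4*h
-411*d(-10) = -(-1644)*(-10) = -411*40 = -16440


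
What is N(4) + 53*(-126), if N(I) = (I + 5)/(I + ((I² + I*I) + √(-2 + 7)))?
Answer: -8620974/1291 - 9*√5/1291 ≈ -6677.8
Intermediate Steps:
N(I) = (5 + I)/(I + √5 + 2*I²) (N(I) = (5 + I)/(I + ((I² + I²) + √5)) = (5 + I)/(I + (2*I² + √5)) = (5 + I)/(I + (√5 + 2*I²)) = (5 + I)/(I + √5 + 2*I²))
N(4) + 53*(-126) = (5 + 4)/(4 + √5 + 2*4²) + 53*(-126) = 9/(4 + √5 + 2*16) - 6678 = 9/(4 + √5 + 32) - 6678 = 9/(36 + √5) - 6678 = -6678 + 9/(36 + √5)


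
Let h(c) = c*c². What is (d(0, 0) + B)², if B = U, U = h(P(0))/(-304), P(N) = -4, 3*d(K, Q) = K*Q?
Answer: 16/361 ≈ 0.044321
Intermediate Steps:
d(K, Q) = K*Q/3 (d(K, Q) = (K*Q)/3 = K*Q/3)
h(c) = c³
U = 4/19 (U = (-4)³/(-304) = -64*(-1/304) = 4/19 ≈ 0.21053)
B = 4/19 ≈ 0.21053
(d(0, 0) + B)² = ((⅓)*0*0 + 4/19)² = (0 + 4/19)² = (4/19)² = 16/361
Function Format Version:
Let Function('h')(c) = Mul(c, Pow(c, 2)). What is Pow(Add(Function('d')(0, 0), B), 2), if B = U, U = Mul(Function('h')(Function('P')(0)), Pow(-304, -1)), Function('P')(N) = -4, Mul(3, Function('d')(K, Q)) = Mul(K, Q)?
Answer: Rational(16, 361) ≈ 0.044321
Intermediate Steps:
Function('d')(K, Q) = Mul(Rational(1, 3), K, Q) (Function('d')(K, Q) = Mul(Rational(1, 3), Mul(K, Q)) = Mul(Rational(1, 3), K, Q))
Function('h')(c) = Pow(c, 3)
U = Rational(4, 19) (U = Mul(Pow(-4, 3), Pow(-304, -1)) = Mul(-64, Rational(-1, 304)) = Rational(4, 19) ≈ 0.21053)
B = Rational(4, 19) ≈ 0.21053
Pow(Add(Function('d')(0, 0), B), 2) = Pow(Add(Mul(Rational(1, 3), 0, 0), Rational(4, 19)), 2) = Pow(Add(0, Rational(4, 19)), 2) = Pow(Rational(4, 19), 2) = Rational(16, 361)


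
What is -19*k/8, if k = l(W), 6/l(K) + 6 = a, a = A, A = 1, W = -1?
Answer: 57/20 ≈ 2.8500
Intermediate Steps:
a = 1
l(K) = -6/5 (l(K) = 6/(-6 + 1) = 6/(-5) = 6*(-1/5) = -6/5)
k = -6/5 ≈ -1.2000
-19*k/8 = -19*(-6/5)/8 = (114/5)*(1/8) = 57/20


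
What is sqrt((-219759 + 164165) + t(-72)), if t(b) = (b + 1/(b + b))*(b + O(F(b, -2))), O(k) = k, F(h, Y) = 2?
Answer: I*sqrt(7279706)/12 ≈ 224.84*I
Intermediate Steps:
t(b) = (2 + b)*(b + 1/(2*b)) (t(b) = (b + 1/(b + b))*(b + 2) = (b + 1/(2*b))*(2 + b) = (2 + b)*(b + 1/(2*b)))
sqrt((-219759 + 164165) + t(-72)) = sqrt((-219759 + 164165) + (1/2 + 1/(-72) + (-72)**2 + 2*(-72))) = sqrt(-55594 + (1/2 - 1/72 + 5184 - 144)) = sqrt(-55594 + 362915/72) = sqrt(-3639853/72) = I*sqrt(7279706)/12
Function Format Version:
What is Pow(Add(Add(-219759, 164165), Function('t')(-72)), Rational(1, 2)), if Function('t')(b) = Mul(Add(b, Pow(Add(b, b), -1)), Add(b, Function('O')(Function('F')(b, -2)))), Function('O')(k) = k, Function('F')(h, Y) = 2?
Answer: Mul(Rational(1, 12), I, Pow(7279706, Rational(1, 2))) ≈ Mul(224.84, I)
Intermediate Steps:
Function('t')(b) = Mul(Add(2, b), Add(b, Mul(Rational(1, 2), Pow(b, -1)))) (Function('t')(b) = Mul(Add(b, Pow(Add(b, b), -1)), Add(b, 2)) = Mul(Add(b, Pow(Mul(2, b), -1)), Add(2, b)) = Mul(Add(b, Mul(Rational(1, 2), Pow(b, -1))), Add(2, b)) = Mul(Add(2, b), Add(b, Mul(Rational(1, 2), Pow(b, -1)))))
Pow(Add(Add(-219759, 164165), Function('t')(-72)), Rational(1, 2)) = Pow(Add(Add(-219759, 164165), Add(Rational(1, 2), Pow(-72, -1), Pow(-72, 2), Mul(2, -72))), Rational(1, 2)) = Pow(Add(-55594, Add(Rational(1, 2), Rational(-1, 72), 5184, -144)), Rational(1, 2)) = Pow(Add(-55594, Rational(362915, 72)), Rational(1, 2)) = Pow(Rational(-3639853, 72), Rational(1, 2)) = Mul(Rational(1, 12), I, Pow(7279706, Rational(1, 2)))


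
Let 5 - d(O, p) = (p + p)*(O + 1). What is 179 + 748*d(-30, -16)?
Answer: -690225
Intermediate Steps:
d(O, p) = 5 - 2*p*(1 + O) (d(O, p) = 5 - (p + p)*(O + 1) = 5 - 2*p*(1 + O))
179 + 748*d(-30, -16) = 179 + 748*(5 - 2*(-16) - 2*(-30)*(-16)) = 179 + 748*(5 + 32 - 960) = 179 + 748*(-923) = 179 - 690404 = -690225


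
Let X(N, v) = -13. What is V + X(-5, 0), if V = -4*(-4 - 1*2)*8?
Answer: 179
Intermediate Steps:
V = 192 (V = -4*(-4 - 2)*8 = -4*(-6)*8 = 24*8 = 192)
V + X(-5, 0) = 192 - 13 = 179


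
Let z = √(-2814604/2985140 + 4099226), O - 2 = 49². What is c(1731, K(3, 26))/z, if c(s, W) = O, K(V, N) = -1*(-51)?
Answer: 801*√2283027737331165315/1019730057253 ≈ 1.1869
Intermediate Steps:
O = 2403 (O = 2 + 49² = 2 + 2401 = 2403)
K(V, N) = 51
c(s, W) = 2403
z = √2283027737331165315/746285 (z = √(-2814604*1/2985140 + 4099226) = √(-703651/746285 + 4099226) = √(3059190171759/746285) = √2283027737331165315/746285 ≈ 2024.7)
c(1731, K(3, 26))/z = 2403/((√2283027737331165315/746285)) = 2403*(√2283027737331165315/3059190171759) = 801*√2283027737331165315/1019730057253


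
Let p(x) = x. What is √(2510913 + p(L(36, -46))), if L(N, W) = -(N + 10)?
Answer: √2510867 ≈ 1584.6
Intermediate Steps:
L(N, W) = -10 - N (L(N, W) = -(10 + N) = -10 - N)
√(2510913 + p(L(36, -46))) = √(2510913 + (-10 - 1*36)) = √(2510913 + (-10 - 36)) = √(2510913 - 46) = √2510867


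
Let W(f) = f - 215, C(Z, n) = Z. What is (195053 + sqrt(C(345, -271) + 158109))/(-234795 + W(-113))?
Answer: -195053/235123 - 3*sqrt(17606)/235123 ≈ -0.83127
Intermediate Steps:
W(f) = -215 + f
(195053 + sqrt(C(345, -271) + 158109))/(-234795 + W(-113)) = (195053 + sqrt(345 + 158109))/(-234795 + (-215 - 113)) = (195053 + sqrt(158454))/(-234795 - 328) = (195053 + 3*sqrt(17606))/(-235123) = (195053 + 3*sqrt(17606))*(-1/235123) = -195053/235123 - 3*sqrt(17606)/235123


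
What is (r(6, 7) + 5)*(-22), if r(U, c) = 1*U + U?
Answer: -374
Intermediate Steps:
r(U, c) = 2*U (r(U, c) = U + U = 2*U)
(r(6, 7) + 5)*(-22) = (2*6 + 5)*(-22) = (12 + 5)*(-22) = 17*(-22) = -374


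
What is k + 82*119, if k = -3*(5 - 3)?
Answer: 9752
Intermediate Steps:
k = -6 (k = -3*2 = -6)
k + 82*119 = -6 + 82*119 = -6 + 9758 = 9752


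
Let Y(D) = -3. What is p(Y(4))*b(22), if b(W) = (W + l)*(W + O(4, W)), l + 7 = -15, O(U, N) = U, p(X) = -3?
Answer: 0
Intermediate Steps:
l = -22 (l = -7 - 15 = -22)
b(W) = (-22 + W)*(4 + W) (b(W) = (W - 22)*(W + 4) = (-22 + W)*(4 + W))
p(Y(4))*b(22) = -3*(-88 + 22² - 18*22) = -3*(-88 + 484 - 396) = -3*0 = 0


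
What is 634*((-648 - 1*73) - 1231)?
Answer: -1237568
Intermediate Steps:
634*((-648 - 1*73) - 1231) = 634*((-648 - 73) - 1231) = 634*(-721 - 1231) = 634*(-1952) = -1237568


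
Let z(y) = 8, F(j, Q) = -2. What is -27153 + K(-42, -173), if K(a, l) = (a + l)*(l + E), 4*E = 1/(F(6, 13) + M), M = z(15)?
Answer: 240793/24 ≈ 10033.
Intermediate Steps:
M = 8
E = 1/24 (E = 1/(4*(-2 + 8)) = (¼)/6 = (¼)*(⅙) = 1/24 ≈ 0.041667)
K(a, l) = (1/24 + l)*(a + l) (K(a, l) = (a + l)*(l + 1/24) = (a + l)*(1/24 + l) = (1/24 + l)*(a + l))
-27153 + K(-42, -173) = -27153 + ((-173)² + (1/24)*(-42) + (1/24)*(-173) - 42*(-173)) = -27153 + (29929 - 7/4 - 173/24 + 7266) = -27153 + 892465/24 = 240793/24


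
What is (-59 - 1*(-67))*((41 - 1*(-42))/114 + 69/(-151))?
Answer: 18668/8607 ≈ 2.1689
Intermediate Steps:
(-59 - 1*(-67))*((41 - 1*(-42))/114 + 69/(-151)) = (-59 + 67)*((41 + 42)*(1/114) + 69*(-1/151)) = 8*(83*(1/114) - 69/151) = 8*(83/114 - 69/151) = 8*(4667/17214) = 18668/8607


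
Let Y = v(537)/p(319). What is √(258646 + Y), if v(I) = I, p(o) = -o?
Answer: √26319904303/319 ≈ 508.57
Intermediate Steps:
Y = -537/319 (Y = 537/((-1*319)) = 537/(-319) = 537*(-1/319) = -537/319 ≈ -1.6834)
√(258646 + Y) = √(258646 - 537/319) = √(82507537/319) = √26319904303/319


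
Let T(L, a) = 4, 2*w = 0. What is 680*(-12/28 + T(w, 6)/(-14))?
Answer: -3400/7 ≈ -485.71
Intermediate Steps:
w = 0 (w = (1/2)*0 = 0)
680*(-12/28 + T(w, 6)/(-14)) = 680*(-12/28 + 4/(-14)) = 680*(-12*1/28 + 4*(-1/14)) = 680*(-3/7 - 2/7) = 680*(-5/7) = -3400/7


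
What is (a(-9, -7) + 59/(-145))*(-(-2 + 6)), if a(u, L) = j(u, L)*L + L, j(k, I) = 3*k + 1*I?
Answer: -133744/145 ≈ -922.37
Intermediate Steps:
j(k, I) = I + 3*k (j(k, I) = 3*k + I = I + 3*k)
a(u, L) = L + L*(L + 3*u) (a(u, L) = (L + 3*u)*L + L = L*(L + 3*u) + L = L + L*(L + 3*u))
(a(-9, -7) + 59/(-145))*(-(-2 + 6)) = (-7*(1 - 7 + 3*(-9)) + 59/(-145))*(-(-2 + 6)) = (-7*(1 - 7 - 27) + 59*(-1/145))*(-1*4) = (-7*(-33) - 59/145)*(-4) = (231 - 59/145)*(-4) = (33436/145)*(-4) = -133744/145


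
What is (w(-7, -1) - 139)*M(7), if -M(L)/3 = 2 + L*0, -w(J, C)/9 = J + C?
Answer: 402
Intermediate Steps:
w(J, C) = -9*C - 9*J (w(J, C) = -9*(J + C) = -9*(C + J) = -9*C - 9*J)
M(L) = -6 (M(L) = -3*(2 + L*0) = -3*(2 + 0) = -3*2 = -6)
(w(-7, -1) - 139)*M(7) = ((-9*(-1) - 9*(-7)) - 139)*(-6) = ((9 + 63) - 139)*(-6) = (72 - 139)*(-6) = -67*(-6) = 402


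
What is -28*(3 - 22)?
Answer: 532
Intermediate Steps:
-28*(3 - 22) = -28*(-19) = 532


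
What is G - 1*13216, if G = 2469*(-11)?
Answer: -40375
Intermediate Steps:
G = -27159
G - 1*13216 = -27159 - 1*13216 = -27159 - 13216 = -40375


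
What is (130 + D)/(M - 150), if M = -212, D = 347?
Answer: -477/362 ≈ -1.3177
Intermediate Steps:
(130 + D)/(M - 150) = (130 + 347)/(-212 - 150) = 477/(-362) = 477*(-1/362) = -477/362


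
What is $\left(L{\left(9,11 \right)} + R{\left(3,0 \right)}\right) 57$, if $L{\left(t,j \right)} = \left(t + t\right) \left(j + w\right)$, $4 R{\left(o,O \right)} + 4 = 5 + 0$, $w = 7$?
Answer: $\frac{73929}{4} \approx 18482.0$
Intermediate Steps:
$R{\left(o,O \right)} = \frac{1}{4}$ ($R{\left(o,O \right)} = -1 + \frac{5 + 0}{4} = -1 + \frac{1}{4} \cdot 5 = -1 + \frac{5}{4} = \frac{1}{4}$)
$L{\left(t,j \right)} = 2 t \left(7 + j\right)$ ($L{\left(t,j \right)} = \left(t + t\right) \left(j + 7\right) = 2 t \left(7 + j\right)$)
$\left(L{\left(9,11 \right)} + R{\left(3,0 \right)}\right) 57 = \left(2 \cdot 9 \left(7 + 11\right) + \frac{1}{4}\right) 57 = \left(2 \cdot 9 \cdot 18 + \frac{1}{4}\right) 57 = \left(324 + \frac{1}{4}\right) 57 = \frac{1297}{4} \cdot 57 = \frac{73929}{4}$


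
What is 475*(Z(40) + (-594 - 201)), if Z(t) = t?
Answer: -358625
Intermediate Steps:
475*(Z(40) + (-594 - 201)) = 475*(40 + (-594 - 201)) = 475*(40 - 795) = 475*(-755) = -358625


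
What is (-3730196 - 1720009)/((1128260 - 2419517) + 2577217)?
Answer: -1090041/257192 ≈ -4.2382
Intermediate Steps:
(-3730196 - 1720009)/((1128260 - 2419517) + 2577217) = -5450205/(-1291257 + 2577217) = -5450205/1285960 = -5450205*1/1285960 = -1090041/257192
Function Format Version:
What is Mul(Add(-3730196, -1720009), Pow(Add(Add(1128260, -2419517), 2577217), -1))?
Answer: Rational(-1090041, 257192) ≈ -4.2382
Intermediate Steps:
Mul(Add(-3730196, -1720009), Pow(Add(Add(1128260, -2419517), 2577217), -1)) = Mul(-5450205, Pow(Add(-1291257, 2577217), -1)) = Mul(-5450205, Pow(1285960, -1)) = Mul(-5450205, Rational(1, 1285960)) = Rational(-1090041, 257192)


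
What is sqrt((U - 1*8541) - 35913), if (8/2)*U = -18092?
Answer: I*sqrt(48977) ≈ 221.31*I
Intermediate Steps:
U = -4523 (U = (1/4)*(-18092) = -4523)
sqrt((U - 1*8541) - 35913) = sqrt((-4523 - 1*8541) - 35913) = sqrt((-4523 - 8541) - 35913) = sqrt(-13064 - 35913) = sqrt(-48977) = I*sqrt(48977)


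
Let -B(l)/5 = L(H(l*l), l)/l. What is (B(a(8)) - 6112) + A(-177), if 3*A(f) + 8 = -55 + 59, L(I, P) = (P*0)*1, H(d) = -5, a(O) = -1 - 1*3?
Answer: -18340/3 ≈ -6113.3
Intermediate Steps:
a(O) = -4 (a(O) = -1 - 3 = -4)
L(I, P) = 0 (L(I, P) = 0*1 = 0)
A(f) = -4/3 (A(f) = -8/3 + (-55 + 59)/3 = -8/3 + (⅓)*4 = -8/3 + 4/3 = -4/3)
B(l) = 0 (B(l) = -0/l = -5*0 = 0)
(B(a(8)) - 6112) + A(-177) = (0 - 6112) - 4/3 = -6112 - 4/3 = -18340/3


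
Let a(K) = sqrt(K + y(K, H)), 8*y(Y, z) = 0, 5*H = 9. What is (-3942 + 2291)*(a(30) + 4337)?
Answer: -7160387 - 1651*sqrt(30) ≈ -7.1694e+6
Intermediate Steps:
H = 9/5 (H = (1/5)*9 = 9/5 ≈ 1.8000)
y(Y, z) = 0 (y(Y, z) = (1/8)*0 = 0)
a(K) = sqrt(K) (a(K) = sqrt(K + 0) = sqrt(K))
(-3942 + 2291)*(a(30) + 4337) = (-3942 + 2291)*(sqrt(30) + 4337) = -1651*(4337 + sqrt(30)) = -7160387 - 1651*sqrt(30)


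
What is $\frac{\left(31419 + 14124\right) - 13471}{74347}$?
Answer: $\frac{1688}{3913} \approx 0.43138$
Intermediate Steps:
$\frac{\left(31419 + 14124\right) - 13471}{74347} = \left(45543 - 13471\right) \frac{1}{74347} = 32072 \cdot \frac{1}{74347} = \frac{1688}{3913}$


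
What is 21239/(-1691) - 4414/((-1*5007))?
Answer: -98879599/8466837 ≈ -11.678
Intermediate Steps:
21239/(-1691) - 4414/((-1*5007)) = 21239*(-1/1691) - 4414/(-5007) = -21239/1691 - 4414*(-1/5007) = -21239/1691 + 4414/5007 = -98879599/8466837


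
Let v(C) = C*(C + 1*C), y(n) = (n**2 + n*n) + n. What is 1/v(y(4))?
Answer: 1/2592 ≈ 0.00038580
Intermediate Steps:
y(n) = n + 2*n**2 (y(n) = (n**2 + n**2) + n = 2*n**2 + n = n + 2*n**2)
v(C) = 2*C**2 (v(C) = C*(C + C) = C*(2*C) = 2*C**2)
1/v(y(4)) = 1/(2*(4*(1 + 2*4))**2) = 1/(2*(4*(1 + 8))**2) = 1/(2*(4*9)**2) = 1/(2*36**2) = 1/(2*1296) = 1/2592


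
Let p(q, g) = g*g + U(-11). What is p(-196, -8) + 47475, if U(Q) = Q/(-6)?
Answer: 285245/6 ≈ 47541.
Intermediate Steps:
U(Q) = -Q/6 (U(Q) = Q*(-1/6) = -Q/6)
p(q, g) = 11/6 + g**2 (p(q, g) = g*g - 1/6*(-11) = g**2 + 11/6 = 11/6 + g**2)
p(-196, -8) + 47475 = (11/6 + (-8)**2) + 47475 = (11/6 + 64) + 47475 = 395/6 + 47475 = 285245/6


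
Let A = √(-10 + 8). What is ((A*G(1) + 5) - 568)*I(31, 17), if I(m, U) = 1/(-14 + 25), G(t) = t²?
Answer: -563/11 + I*√2/11 ≈ -51.182 + 0.12856*I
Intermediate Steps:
I(m, U) = 1/11
A = I*√2 (A = √(-2) = I*√2 ≈ 1.4142*I)
((A*G(1) + 5) - 568)*I(31, 17) = (((I*√2)*1² + 5) - 568)*(1/11) = (((I*√2)*1 + 5) - 568)*(1/11) = ((I*√2 + 5) - 568)*(1/11) = ((5 + I*√2) - 568)*(1/11) = (-563 + I*√2)*(1/11) = -563/11 + I*√2/11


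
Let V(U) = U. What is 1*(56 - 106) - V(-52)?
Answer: 2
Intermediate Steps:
1*(56 - 106) - V(-52) = 1*(56 - 106) - 1*(-52) = 1*(-50) + 52 = -50 + 52 = 2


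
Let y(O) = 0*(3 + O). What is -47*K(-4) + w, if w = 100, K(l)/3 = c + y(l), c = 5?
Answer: -605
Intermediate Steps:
y(O) = 0
K(l) = 15 (K(l) = 3*(5 + 0) = 3*5 = 15)
-47*K(-4) + w = -47*15 + 100 = -705 + 100 = -605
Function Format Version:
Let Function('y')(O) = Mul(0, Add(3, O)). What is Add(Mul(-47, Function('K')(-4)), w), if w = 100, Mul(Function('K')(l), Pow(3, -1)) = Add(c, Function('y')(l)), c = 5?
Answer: -605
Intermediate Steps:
Function('y')(O) = 0
Function('K')(l) = 15 (Function('K')(l) = Mul(3, Add(5, 0)) = Mul(3, 5) = 15)
Add(Mul(-47, Function('K')(-4)), w) = Add(Mul(-47, 15), 100) = Add(-705, 100) = -605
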